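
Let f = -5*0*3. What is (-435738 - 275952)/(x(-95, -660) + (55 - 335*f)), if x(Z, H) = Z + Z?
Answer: 47446/9 ≈ 5271.8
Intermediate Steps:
f = 0 (f = 0*3 = 0)
x(Z, H) = 2*Z
(-435738 - 275952)/(x(-95, -660) + (55 - 335*f)) = (-435738 - 275952)/(2*(-95) + (55 - 335*0)) = -711690/(-190 + (55 + 0)) = -711690/(-190 + 55) = -711690/(-135) = -711690*(-1/135) = 47446/9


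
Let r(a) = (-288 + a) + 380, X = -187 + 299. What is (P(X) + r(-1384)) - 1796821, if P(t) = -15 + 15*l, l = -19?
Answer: -1798413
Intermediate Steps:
X = 112
r(a) = 92 + a
P(t) = -300 (P(t) = -15 + 15*(-19) = -15 - 285 = -300)
(P(X) + r(-1384)) - 1796821 = (-300 + (92 - 1384)) - 1796821 = (-300 - 1292) - 1796821 = -1592 - 1796821 = -1798413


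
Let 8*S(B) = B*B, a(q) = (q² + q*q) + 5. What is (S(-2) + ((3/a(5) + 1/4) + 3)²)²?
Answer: 305509347441/2342560000 ≈ 130.42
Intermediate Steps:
a(q) = 5 + 2*q² (a(q) = (q² + q²) + 5 = 2*q² + 5 = 5 + 2*q²)
S(B) = B²/8 (S(B) = (B*B)/8 = B²/8)
(S(-2) + ((3/a(5) + 1/4) + 3)²)² = ((⅛)*(-2)² + ((3/(5 + 2*5²) + 1/4) + 3)²)² = ((⅛)*4 + ((3/(5 + 2*25) + 1*(¼)) + 3)²)² = (½ + ((3/(5 + 50) + ¼) + 3)²)² = (½ + ((3/55 + ¼) + 3)²)² = (½ + (67/220 + 3)²)² = (½ + (727/220)²)² = (½ + 528529/48400)² = (552729/48400)² = 305509347441/2342560000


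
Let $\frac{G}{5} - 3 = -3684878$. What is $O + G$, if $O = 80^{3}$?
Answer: $-17912375$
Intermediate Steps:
$G = -18424375$ ($G = 15 + 5 \left(-3684878\right) = 15 - 18424390 = -18424375$)
$O = 512000$
$O + G = 512000 - 18424375 = -17912375$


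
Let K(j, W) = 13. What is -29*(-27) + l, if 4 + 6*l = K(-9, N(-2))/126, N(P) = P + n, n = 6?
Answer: 591457/756 ≈ 782.35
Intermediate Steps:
N(P) = 6 + P (N(P) = P + 6 = 6 + P)
l = -491/756 (l = -⅔ + (13/126)/6 = -⅔ + (13*(1/126))/6 = -⅔ + (⅙)*(13/126) = -⅔ + 13/756 = -491/756 ≈ -0.64947)
-29*(-27) + l = -29*(-27) - 491/756 = 783 - 491/756 = 591457/756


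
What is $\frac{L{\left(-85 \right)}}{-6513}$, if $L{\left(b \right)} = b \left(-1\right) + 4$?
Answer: $- \frac{89}{6513} \approx -0.013665$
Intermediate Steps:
$L{\left(b \right)} = 4 - b$ ($L{\left(b \right)} = - b + 4 = 4 - b$)
$\frac{L{\left(-85 \right)}}{-6513} = \frac{4 - -85}{-6513} = \left(4 + 85\right) \left(- \frac{1}{6513}\right) = 89 \left(- \frac{1}{6513}\right) = - \frac{89}{6513}$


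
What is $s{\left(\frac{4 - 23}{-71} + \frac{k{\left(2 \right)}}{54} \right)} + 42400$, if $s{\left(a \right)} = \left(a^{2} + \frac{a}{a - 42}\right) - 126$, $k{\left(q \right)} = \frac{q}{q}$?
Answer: $\frac{99382743968938111}{2350914690636} \approx 42274.0$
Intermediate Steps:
$k{\left(q \right)} = 1$
$s{\left(a \right)} = -126 + a^{2} + \frac{a}{-42 + a}$ ($s{\left(a \right)} = \left(a^{2} + \frac{a}{-42 + a}\right) - 126 = -126 + a^{2} + \frac{a}{-42 + a}$)
$s{\left(\frac{4 - 23}{-71} + \frac{k{\left(2 \right)}}{54} \right)} + 42400 = \frac{5292 + \left(\frac{4 - 23}{-71} + 1 \cdot \frac{1}{54}\right)^{3} - 125 \left(\frac{4 - 23}{-71} + 1 \cdot \frac{1}{54}\right) - 42 \left(\frac{4 - 23}{-71} + 1 \cdot \frac{1}{54}\right)^{2}}{-42 + \left(\frac{4 - 23}{-71} + 1 \cdot \frac{1}{54}\right)} + 42400 = \frac{5292 + \left(\left(4 - 23\right) \left(- \frac{1}{71}\right) + 1 \cdot \frac{1}{54}\right)^{3} - 125 \left(\left(4 - 23\right) \left(- \frac{1}{71}\right) + 1 \cdot \frac{1}{54}\right) - 42 \left(\left(4 - 23\right) \left(- \frac{1}{71}\right) + 1 \cdot \frac{1}{54}\right)^{2}}{-42 + \left(\left(4 - 23\right) \left(- \frac{1}{71}\right) + 1 \cdot \frac{1}{54}\right)} + 42400 = \frac{5292 + \left(\left(-19\right) \left(- \frac{1}{71}\right) + \frac{1}{54}\right)^{3} - 125 \left(\left(-19\right) \left(- \frac{1}{71}\right) + \frac{1}{54}\right) - 42 \left(\left(-19\right) \left(- \frac{1}{71}\right) + \frac{1}{54}\right)^{2}}{-42 + \left(\left(-19\right) \left(- \frac{1}{71}\right) + \frac{1}{54}\right)} + 42400 = \frac{5292 + \left(\frac{19}{71} + \frac{1}{54}\right)^{3} - 125 \left(\frac{19}{71} + \frac{1}{54}\right) - 42 \left(\frac{19}{71} + \frac{1}{54}\right)^{2}}{-42 + \left(\frac{19}{71} + \frac{1}{54}\right)} + 42400 = \frac{5292 + \left(\frac{1097}{3834}\right)^{3} - \frac{137125}{3834} - 42 \left(\frac{1097}{3834}\right)^{2}}{-42 + \frac{1097}{3834}} + 42400 = \frac{5292 + \frac{1320139673}{56358097704} - \frac{137125}{3834} - \frac{8423863}{2449926}}{- \frac{159931}{3834}} + 42400 = - \frac{3834 \left(5292 + \frac{1320139673}{56358097704} - \frac{137125}{3834} - \frac{8423863}{2449926}\right)}{159931} + 42400 = \left(- \frac{3834}{159931}\right) \frac{296038914028289}{56358097704} + 42400 = - \frac{296038914028289}{2350914690636} + 42400 = \frac{99382743968938111}{2350914690636}$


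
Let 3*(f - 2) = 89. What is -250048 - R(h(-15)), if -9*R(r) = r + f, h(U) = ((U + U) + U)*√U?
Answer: -6751201/27 - 5*I*√15 ≈ -2.5004e+5 - 19.365*I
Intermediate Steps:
f = 95/3 (f = 2 + (⅓)*89 = 2 + 89/3 = 95/3 ≈ 31.667)
h(U) = 3*U^(3/2) (h(U) = (2*U + U)*√U = (3*U)*√U = 3*U^(3/2))
R(r) = -95/27 - r/9 (R(r) = -(r + 95/3)/9 = -(95/3 + r)/9 = -95/27 - r/9)
-250048 - R(h(-15)) = -250048 - (-95/27 - (-15)^(3/2)/3) = -250048 - (-95/27 - (-15*I*√15)/3) = -250048 - (-95/27 - (-5)*I*√15) = -250048 - (-95/27 + 5*I*√15) = -250048 + (95/27 - 5*I*√15) = -6751201/27 - 5*I*√15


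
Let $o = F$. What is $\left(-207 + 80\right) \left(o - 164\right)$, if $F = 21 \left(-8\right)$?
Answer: $42164$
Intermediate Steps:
$F = -168$
$o = -168$
$\left(-207 + 80\right) \left(o - 164\right) = \left(-207 + 80\right) \left(-168 - 164\right) = \left(-127\right) \left(-332\right) = 42164$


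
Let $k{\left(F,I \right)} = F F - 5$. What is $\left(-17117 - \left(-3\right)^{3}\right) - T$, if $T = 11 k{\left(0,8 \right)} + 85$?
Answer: $-17120$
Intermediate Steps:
$k{\left(F,I \right)} = -5 + F^{2}$ ($k{\left(F,I \right)} = F^{2} - 5 = -5 + F^{2}$)
$T = 30$ ($T = 11 \left(-5 + 0^{2}\right) + 85 = 11 \left(-5 + 0\right) + 85 = 11 \left(-5\right) + 85 = -55 + 85 = 30$)
$\left(-17117 - \left(-3\right)^{3}\right) - T = \left(-17117 - \left(-3\right)^{3}\right) - 30 = \left(-17117 - -27\right) - 30 = \left(-17117 + 27\right) - 30 = -17090 - 30 = -17120$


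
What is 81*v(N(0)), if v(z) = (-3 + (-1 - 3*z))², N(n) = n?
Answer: 1296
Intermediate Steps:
v(z) = (-4 - 3*z)²
81*v(N(0)) = 81*(4 + 3*0)² = 81*(4 + 0)² = 81*4² = 81*16 = 1296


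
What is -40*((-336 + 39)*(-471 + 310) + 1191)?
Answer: -1960320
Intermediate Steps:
-40*((-336 + 39)*(-471 + 310) + 1191) = -40*(-297*(-161) + 1191) = -40*(47817 + 1191) = -40*49008 = -1960320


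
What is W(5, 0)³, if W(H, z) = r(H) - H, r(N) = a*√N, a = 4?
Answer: -1325 + 620*√5 ≈ 61.362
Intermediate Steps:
r(N) = 4*√N
W(H, z) = -H + 4*√H (W(H, z) = 4*√H - H = -H + 4*√H)
W(5, 0)³ = (-1*5 + 4*√5)³ = (-5 + 4*√5)³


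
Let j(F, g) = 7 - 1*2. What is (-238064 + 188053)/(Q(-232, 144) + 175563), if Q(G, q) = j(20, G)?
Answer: -50011/175568 ≈ -0.28485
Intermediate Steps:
j(F, g) = 5 (j(F, g) = 7 - 2 = 5)
Q(G, q) = 5
(-238064 + 188053)/(Q(-232, 144) + 175563) = (-238064 + 188053)/(5 + 175563) = -50011/175568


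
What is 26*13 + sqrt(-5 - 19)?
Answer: 338 + 2*I*sqrt(6) ≈ 338.0 + 4.899*I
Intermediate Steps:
26*13 + sqrt(-5 - 19) = 338 + sqrt(-24) = 338 + 2*I*sqrt(6)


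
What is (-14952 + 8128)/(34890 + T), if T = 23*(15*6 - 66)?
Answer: -3412/17721 ≈ -0.19254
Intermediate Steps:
T = 552 (T = 23*(90 - 66) = 23*24 = 552)
(-14952 + 8128)/(34890 + T) = (-14952 + 8128)/(34890 + 552) = -6824/35442 = -6824*1/35442 = -3412/17721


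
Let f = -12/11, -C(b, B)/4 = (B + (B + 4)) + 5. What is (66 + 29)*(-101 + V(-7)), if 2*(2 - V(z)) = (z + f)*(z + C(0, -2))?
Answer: -435195/22 ≈ -19782.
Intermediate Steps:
C(b, B) = -36 - 8*B (C(b, B) = -4*((B + (B + 4)) + 5) = -4*((B + (4 + B)) + 5) = -4*((4 + 2*B) + 5) = -4*(9 + 2*B) = -36 - 8*B)
f = -12/11 (f = -12*1/11 = -12/11 ≈ -1.0909)
V(z) = 2 - (-20 + z)*(-12/11 + z)/2 (V(z) = 2 - (z - 12/11)*(z + (-36 - 8*(-2)))/2 = 2 - (-12/11 + z)*(z + (-36 + 16))/2 = 2 - (-12/11 + z)*(z - 20)/2 = 2 - (-12/11 + z)*(-20 + z)/2 = 2 - (-20 + z)*(-12/11 + z)/2)
(66 + 29)*(-101 + V(-7)) = (66 + 29)*(-101 + (-98/11 - ½*(-7)² + (116/11)*(-7))) = 95*(-101 + (-98/11 - ½*49 - 812/11)) = 95*(-101 + (-98/11 - 49/2 - 812/11)) = 95*(-101 - 2359/22) = 95*(-4581/22) = -435195/22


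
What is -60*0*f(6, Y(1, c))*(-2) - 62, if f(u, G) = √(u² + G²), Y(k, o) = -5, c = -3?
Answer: -62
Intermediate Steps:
f(u, G) = √(G² + u²)
-60*0*f(6, Y(1, c))*(-2) - 62 = -60*0*√((-5)² + 6²)*(-2) - 62 = -60*0*√(25 + 36)*(-2) - 62 = -60*0*√61*(-2) - 62 = -0*(-2) - 62 = -60*0 - 62 = 0 - 62 = -62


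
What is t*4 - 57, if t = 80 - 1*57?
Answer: 35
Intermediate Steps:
t = 23 (t = 80 - 57 = 23)
t*4 - 57 = 23*4 - 57 = 92 - 57 = 35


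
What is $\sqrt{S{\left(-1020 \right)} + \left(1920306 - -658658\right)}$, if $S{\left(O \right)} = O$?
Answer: $2 \sqrt{644486} \approx 1605.6$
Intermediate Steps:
$\sqrt{S{\left(-1020 \right)} + \left(1920306 - -658658\right)} = \sqrt{-1020 + \left(1920306 - -658658\right)} = \sqrt{-1020 + \left(1920306 + 658658\right)} = \sqrt{-1020 + 2578964} = \sqrt{2577944} = 2 \sqrt{644486}$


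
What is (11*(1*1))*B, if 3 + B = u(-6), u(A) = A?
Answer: -99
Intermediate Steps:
B = -9 (B = -3 - 6 = -9)
(11*(1*1))*B = (11*(1*1))*(-9) = (11*1)*(-9) = 11*(-9) = -99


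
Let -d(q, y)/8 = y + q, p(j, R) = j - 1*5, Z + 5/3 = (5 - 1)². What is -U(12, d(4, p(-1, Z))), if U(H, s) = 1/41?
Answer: -1/41 ≈ -0.024390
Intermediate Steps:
Z = 43/3 (Z = -5/3 + (5 - 1)² = -5/3 + 4² = -5/3 + 16 = 43/3 ≈ 14.333)
p(j, R) = -5 + j (p(j, R) = j - 5 = -5 + j)
d(q, y) = -8*q - 8*y (d(q, y) = -8*(y + q) = -8*(q + y) = -8*q - 8*y)
U(H, s) = 1/41
-U(12, d(4, p(-1, Z))) = -1*1/41 = -1/41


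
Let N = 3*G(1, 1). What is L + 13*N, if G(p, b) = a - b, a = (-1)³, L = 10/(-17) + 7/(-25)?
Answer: -33519/425 ≈ -78.868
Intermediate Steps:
L = -369/425 (L = 10*(-1/17) + 7*(-1/25) = -10/17 - 7/25 = -369/425 ≈ -0.86824)
a = -1
G(p, b) = -1 - b
N = -6 (N = 3*(-1 - 1*1) = 3*(-1 - 1) = 3*(-2) = -6)
L + 13*N = -369/425 + 13*(-6) = -369/425 - 78 = -33519/425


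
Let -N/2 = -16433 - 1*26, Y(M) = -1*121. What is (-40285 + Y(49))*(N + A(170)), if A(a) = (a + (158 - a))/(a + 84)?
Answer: -168923949990/127 ≈ -1.3301e+9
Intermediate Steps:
Y(M) = -121
A(a) = 158/(84 + a)
N = 32918 (N = -2*(-16433 - 1*26) = -2*(-16433 - 26) = -2*(-16459) = 32918)
(-40285 + Y(49))*(N + A(170)) = (-40285 - 121)*(32918 + 158/(84 + 170)) = -40406*(32918 + 158/254) = -40406*(32918 + 158*(1/254)) = -40406*(32918 + 79/127) = -40406*4180665/127 = -168923949990/127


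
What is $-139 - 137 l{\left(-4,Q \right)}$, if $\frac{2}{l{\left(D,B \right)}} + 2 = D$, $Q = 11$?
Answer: $- \frac{280}{3} \approx -93.333$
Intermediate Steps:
$l{\left(D,B \right)} = \frac{2}{-2 + D}$
$-139 - 137 l{\left(-4,Q \right)} = -139 - 137 \frac{2}{-2 - 4} = -139 - 137 \frac{2}{-6} = -139 - 137 \cdot 2 \left(- \frac{1}{6}\right) = -139 - - \frac{137}{3} = -139 + \frac{137}{3} = - \frac{280}{3}$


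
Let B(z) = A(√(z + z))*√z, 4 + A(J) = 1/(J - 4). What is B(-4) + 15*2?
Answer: (17 + 60*I + √2*(30 - 8*I))/(√2 + 2*I) ≈ 30.236 - 8.3333*I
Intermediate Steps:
A(J) = -4 + 1/(-4 + J) (A(J) = -4 + 1/(J - 4) = -4 + 1/(-4 + J))
B(z) = √z*(17 - 4*√2*√z)/(-4 + √2*√z) (B(z) = ((17 - 4*√(z + z))/(-4 + √(z + z)))*√z = ((17 - 4*√2*√z)/(-4 + √(2*z)))*√z = ((17 - 4*√2*√z)/(-4 + √2*√z))*√z = √z*(17 - 4*√2*√z)/(-4 + √2*√z))
B(-4) + 15*2 = (17*√(-4) - 4*(-4)*√2)/(-4 + √2*√(-4)) + 15*2 = (17*(2*I) + 16*√2)/(-4 + √2*(2*I)) + 30 = (34*I + 16*√2)/(-4 + 2*I*√2) + 30 = (16*√2 + 34*I)/(-4 + 2*I*√2) + 30 = 30 + (16*√2 + 34*I)/(-4 + 2*I*√2)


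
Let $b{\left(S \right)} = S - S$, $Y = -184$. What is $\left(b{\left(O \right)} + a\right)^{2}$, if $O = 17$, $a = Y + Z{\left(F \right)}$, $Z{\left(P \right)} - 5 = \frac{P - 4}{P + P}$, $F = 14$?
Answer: $\frac{6255001}{196} \approx 31913.0$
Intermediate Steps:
$Z{\left(P \right)} = 5 + \frac{-4 + P}{2 P}$ ($Z{\left(P \right)} = 5 + \frac{P - 4}{P + P} = 5 + \frac{-4 + P}{2 P}$)
$a = - \frac{2501}{14}$ ($a = -184 + \left(\frac{11}{2} - \frac{2}{14}\right) = -184 + \left(\frac{11}{2} - \frac{1}{7}\right) = -184 + \frac{75}{14} = - \frac{2501}{14} \approx -178.64$)
$b{\left(S \right)} = 0$
$\left(b{\left(O \right)} + a\right)^{2} = \left(0 - \frac{2501}{14}\right)^{2} = \left(- \frac{2501}{14}\right)^{2} = \frac{6255001}{196}$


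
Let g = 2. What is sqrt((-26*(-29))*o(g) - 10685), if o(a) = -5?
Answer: 7*I*sqrt(295) ≈ 120.23*I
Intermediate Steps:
sqrt((-26*(-29))*o(g) - 10685) = sqrt(-26*(-29)*(-5) - 10685) = sqrt(754*(-5) - 10685) = sqrt(-3770 - 10685) = sqrt(-14455) = 7*I*sqrt(295)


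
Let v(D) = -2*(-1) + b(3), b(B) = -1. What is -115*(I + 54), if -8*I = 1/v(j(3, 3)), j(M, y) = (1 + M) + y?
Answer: -49565/8 ≈ -6195.6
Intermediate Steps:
j(M, y) = 1 + M + y
v(D) = 1 (v(D) = -2*(-1) - 1 = 2 - 1 = 1)
I = -1/8 (I = -1/8/1 = -1/8*1 = -1/8 ≈ -0.12500)
-115*(I + 54) = -115*(-1/8 + 54) = -115*431/8 = -49565/8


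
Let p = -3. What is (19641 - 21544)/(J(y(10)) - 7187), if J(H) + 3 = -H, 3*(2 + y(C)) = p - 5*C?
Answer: 5709/21511 ≈ 0.26540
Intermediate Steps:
y(C) = -3 - 5*C/3 (y(C) = -2 + (-3 - 5*C)/3 = -2 + (-1 - 5*C/3) = -3 - 5*C/3)
J(H) = -3 - H
(19641 - 21544)/(J(y(10)) - 7187) = (19641 - 21544)/((-3 - (-3 - 5/3*10)) - 7187) = -1903/((-3 - (-3 - 50/3)) - 7187) = -1903/((-3 - 1*(-59/3)) - 7187) = -1903/((-3 + 59/3) - 7187) = -1903/(50/3 - 7187) = -1903/(-21511/3) = -1903*(-3/21511) = 5709/21511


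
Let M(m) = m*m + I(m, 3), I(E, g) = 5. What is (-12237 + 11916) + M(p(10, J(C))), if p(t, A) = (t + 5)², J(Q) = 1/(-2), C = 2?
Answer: 50309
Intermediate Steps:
J(Q) = -½
p(t, A) = (5 + t)²
M(m) = 5 + m² (M(m) = m*m + 5 = m² + 5 = 5 + m²)
(-12237 + 11916) + M(p(10, J(C))) = (-12237 + 11916) + (5 + ((5 + 10)²)²) = -321 + (5 + (15²)²) = -321 + (5 + 225²) = -321 + (5 + 50625) = -321 + 50630 = 50309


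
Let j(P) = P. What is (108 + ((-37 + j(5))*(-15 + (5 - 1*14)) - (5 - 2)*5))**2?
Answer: 741321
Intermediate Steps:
(108 + ((-37 + j(5))*(-15 + (5 - 1*14)) - (5 - 2)*5))**2 = (108 + ((-37 + 5)*(-15 + (5 - 1*14)) - (5 - 2)*5))**2 = (108 + (-32*(-15 + (5 - 14)) - 3*5))**2 = (108 + (-32*(-15 - 9) - 1*15))**2 = (108 + (-32*(-24) - 15))**2 = (108 + (768 - 15))**2 = (108 + 753)**2 = 861**2 = 741321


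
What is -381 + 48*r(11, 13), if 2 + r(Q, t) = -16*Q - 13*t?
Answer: -17037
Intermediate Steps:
r(Q, t) = -2 - 16*Q - 13*t (r(Q, t) = -2 + (-16*Q - 13*t) = -2 - 16*Q - 13*t)
-381 + 48*r(11, 13) = -381 + 48*(-2 - 16*11 - 13*13) = -381 + 48*(-2 - 176 - 169) = -381 + 48*(-347) = -381 - 16656 = -17037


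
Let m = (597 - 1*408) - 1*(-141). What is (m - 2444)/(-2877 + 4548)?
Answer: -2114/1671 ≈ -1.2651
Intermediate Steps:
m = 330 (m = (597 - 408) + 141 = 189 + 141 = 330)
(m - 2444)/(-2877 + 4548) = (330 - 2444)/(-2877 + 4548) = -2114/1671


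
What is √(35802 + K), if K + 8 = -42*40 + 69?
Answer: √34183 ≈ 184.89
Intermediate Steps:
K = -1619 (K = -8 + (-42*40 + 69) = -8 + (-1680 + 69) = -8 - 1611 = -1619)
√(35802 + K) = √(35802 - 1619) = √34183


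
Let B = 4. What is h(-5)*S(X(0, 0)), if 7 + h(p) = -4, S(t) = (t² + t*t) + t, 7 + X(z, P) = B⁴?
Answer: -1366761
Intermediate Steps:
X(z, P) = 249 (X(z, P) = -7 + 4⁴ = -7 + 256 = 249)
S(t) = t + 2*t² (S(t) = (t² + t²) + t = 2*t² + t = t + 2*t²)
h(p) = -11 (h(p) = -7 - 4 = -11)
h(-5)*S(X(0, 0)) = -2739*(1 + 2*249) = -2739*(1 + 498) = -2739*499 = -11*124251 = -1366761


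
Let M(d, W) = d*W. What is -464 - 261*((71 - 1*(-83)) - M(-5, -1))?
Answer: -39353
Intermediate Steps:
M(d, W) = W*d
-464 - 261*((71 - 1*(-83)) - M(-5, -1)) = -464 - 261*((71 - 1*(-83)) - (-1)*(-5)) = -464 - 261*((71 + 83) - 1*5) = -464 - 261*(154 - 5) = -464 - 261*149 = -464 - 38889 = -39353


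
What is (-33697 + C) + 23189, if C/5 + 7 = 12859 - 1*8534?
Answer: 11082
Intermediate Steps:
C = 21590 (C = -35 + 5*(12859 - 1*8534) = -35 + 5*(12859 - 8534) = -35 + 5*4325 = -35 + 21625 = 21590)
(-33697 + C) + 23189 = (-33697 + 21590) + 23189 = -12107 + 23189 = 11082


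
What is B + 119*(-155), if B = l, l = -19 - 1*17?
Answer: -18481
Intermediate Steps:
l = -36 (l = -19 - 17 = -36)
B = -36
B + 119*(-155) = -36 + 119*(-155) = -36 - 18445 = -18481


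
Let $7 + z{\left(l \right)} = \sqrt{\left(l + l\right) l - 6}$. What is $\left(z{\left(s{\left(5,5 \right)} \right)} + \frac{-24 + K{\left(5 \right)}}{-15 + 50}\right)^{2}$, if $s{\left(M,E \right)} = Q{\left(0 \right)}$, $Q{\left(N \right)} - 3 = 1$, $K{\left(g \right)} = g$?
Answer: $\frac{101546}{1225} - \frac{528 \sqrt{26}}{35} \approx 5.9723$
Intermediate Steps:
$Q{\left(N \right)} = 4$ ($Q{\left(N \right)} = 3 + 1 = 4$)
$s{\left(M,E \right)} = 4$
$z{\left(l \right)} = -7 + \sqrt{-6 + 2 l^{2}}$ ($z{\left(l \right)} = -7 + \sqrt{\left(l + l\right) l - 6} = -7 + \sqrt{2 l l - 6} = -7 + \sqrt{2 l^{2} - 6} = -7 + \sqrt{-6 + 2 l^{2}}$)
$\left(z{\left(s{\left(5,5 \right)} \right)} + \frac{-24 + K{\left(5 \right)}}{-15 + 50}\right)^{2} = \left(\left(-7 + \sqrt{-6 + 2 \cdot 4^{2}}\right) + \frac{-24 + 5}{-15 + 50}\right)^{2} = \left(\left(-7 + \sqrt{-6 + 2 \cdot 16}\right) - \frac{19}{35}\right)^{2} = \left(\left(-7 + \sqrt{-6 + 32}\right) - \frac{19}{35}\right)^{2} = \left(\left(-7 + \sqrt{26}\right) - \frac{19}{35}\right)^{2} = \left(- \frac{264}{35} + \sqrt{26}\right)^{2}$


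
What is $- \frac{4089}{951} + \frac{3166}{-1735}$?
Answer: $- \frac{3368427}{549995} \approx -6.1245$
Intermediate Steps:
$- \frac{4089}{951} + \frac{3166}{-1735} = \left(-4089\right) \frac{1}{951} + 3166 \left(- \frac{1}{1735}\right) = - \frac{1363}{317} - \frac{3166}{1735} = - \frac{3368427}{549995}$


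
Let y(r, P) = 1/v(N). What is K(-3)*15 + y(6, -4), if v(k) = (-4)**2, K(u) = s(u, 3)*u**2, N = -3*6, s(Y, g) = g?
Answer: 6481/16 ≈ 405.06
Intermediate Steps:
N = -18
K(u) = 3*u**2
v(k) = 16
y(r, P) = 1/16
K(-3)*15 + y(6, -4) = (3*(-3)**2)*15 + 1/16 = (3*9)*15 + 1/16 = 27*15 + 1/16 = 405 + 1/16 = 6481/16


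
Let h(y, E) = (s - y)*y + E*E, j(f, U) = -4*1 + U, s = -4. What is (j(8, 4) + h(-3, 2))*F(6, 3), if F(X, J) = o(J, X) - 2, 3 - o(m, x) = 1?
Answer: 0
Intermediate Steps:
o(m, x) = 2 (o(m, x) = 3 - 1*1 = 3 - 1 = 2)
j(f, U) = -4 + U
F(X, J) = 0 (F(X, J) = 2 - 2 = 0)
h(y, E) = E² + y*(-4 - y) (h(y, E) = (-4 - y)*y + E*E = y*(-4 - y) + E² = E² + y*(-4 - y))
(j(8, 4) + h(-3, 2))*F(6, 3) = ((-4 + 4) + (2² - 1*(-3)² - 4*(-3)))*0 = (0 + (4 - 1*9 + 12))*0 = (0 + (4 - 9 + 12))*0 = (0 + 7)*0 = 7*0 = 0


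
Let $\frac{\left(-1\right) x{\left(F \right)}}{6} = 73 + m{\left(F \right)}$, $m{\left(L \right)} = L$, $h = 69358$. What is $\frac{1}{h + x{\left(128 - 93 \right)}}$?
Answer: $\frac{1}{68710} \approx 1.4554 \cdot 10^{-5}$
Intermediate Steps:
$x{\left(F \right)} = -438 - 6 F$ ($x{\left(F \right)} = - 6 \left(73 + F\right) = -438 - 6 F$)
$\frac{1}{h + x{\left(128 - 93 \right)}} = \frac{1}{69358 - \left(438 + 6 \left(128 - 93\right)\right)} = \frac{1}{69358 - 648} = \frac{1}{68710}$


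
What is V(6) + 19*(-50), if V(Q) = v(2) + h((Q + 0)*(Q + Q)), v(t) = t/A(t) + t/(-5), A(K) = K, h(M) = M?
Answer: -4387/5 ≈ -877.40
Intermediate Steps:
v(t) = 1 - t/5 (v(t) = t/t + t/(-5) = 1 + t*(-⅕) = 1 - t/5)
V(Q) = ⅗ + 2*Q² (V(Q) = (1 - ⅕*2) + (Q + 0)*(Q + Q) = (1 - ⅖) + Q*(2*Q) = ⅗ + 2*Q²)
V(6) + 19*(-50) = (⅗ + 2*6²) + 19*(-50) = (⅗ + 2*36) - 950 = (⅗ + 72) - 950 = 363/5 - 950 = -4387/5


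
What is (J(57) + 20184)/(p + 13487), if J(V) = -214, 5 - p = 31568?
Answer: -9985/9038 ≈ -1.1048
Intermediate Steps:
p = -31563 (p = 5 - 1*31568 = 5 - 31568 = -31563)
(J(57) + 20184)/(p + 13487) = (-214 + 20184)/(-31563 + 13487) = 19970/(-18076) = 19970*(-1/18076) = -9985/9038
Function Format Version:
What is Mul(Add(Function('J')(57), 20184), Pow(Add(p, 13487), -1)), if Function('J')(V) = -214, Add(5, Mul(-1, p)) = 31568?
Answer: Rational(-9985, 9038) ≈ -1.1048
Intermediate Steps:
p = -31563 (p = Add(5, Mul(-1, 31568)) = Add(5, -31568) = -31563)
Mul(Add(Function('J')(57), 20184), Pow(Add(p, 13487), -1)) = Mul(Add(-214, 20184), Pow(Add(-31563, 13487), -1)) = Mul(19970, Pow(-18076, -1)) = Mul(19970, Rational(-1, 18076)) = Rational(-9985, 9038)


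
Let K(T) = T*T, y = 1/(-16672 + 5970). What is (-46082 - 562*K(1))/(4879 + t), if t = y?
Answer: -166394696/17405019 ≈ -9.5602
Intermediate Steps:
y = -1/10702 (y = 1/(-10702) = -1/10702 ≈ -9.3441e-5)
t = -1/10702 ≈ -9.3441e-5
K(T) = T²
(-46082 - 562*K(1))/(4879 + t) = (-46082 - 562*1²)/(4879 - 1/10702) = (-46082 - 562*1)/(52215057/10702) = (-46082 - 562)*(10702/52215057) = -46644*10702/52215057 = -166394696/17405019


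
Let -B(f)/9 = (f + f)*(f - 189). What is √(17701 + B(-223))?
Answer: I*√1636067 ≈ 1279.1*I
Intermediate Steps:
B(f) = -18*f*(-189 + f) (B(f) = -9*(f + f)*(f - 189) = -9*2*f*(-189 + f) = -18*f*(-189 + f))
√(17701 + B(-223)) = √(17701 + 18*(-223)*(189 - 1*(-223))) = √(17701 + 18*(-223)*(189 + 223)) = √(17701 + 18*(-223)*412) = √(17701 - 1653768) = √(-1636067) = I*√1636067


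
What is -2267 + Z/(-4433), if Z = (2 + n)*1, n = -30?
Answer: -10049583/4433 ≈ -2267.0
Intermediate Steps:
Z = -28 (Z = (2 - 30)*1 = -28*1 = -28)
-2267 + Z/(-4433) = -2267 - 28/(-4433) = -2267 - 28*(-1/4433) = -2267 + 28/4433 = -10049583/4433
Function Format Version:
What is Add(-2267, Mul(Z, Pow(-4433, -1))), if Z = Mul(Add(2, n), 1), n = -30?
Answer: Rational(-10049583, 4433) ≈ -2267.0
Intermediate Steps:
Z = -28 (Z = Mul(Add(2, -30), 1) = Mul(-28, 1) = -28)
Add(-2267, Mul(Z, Pow(-4433, -1))) = Add(-2267, Mul(-28, Pow(-4433, -1))) = Add(-2267, Mul(-28, Rational(-1, 4433))) = Add(-2267, Rational(28, 4433)) = Rational(-10049583, 4433)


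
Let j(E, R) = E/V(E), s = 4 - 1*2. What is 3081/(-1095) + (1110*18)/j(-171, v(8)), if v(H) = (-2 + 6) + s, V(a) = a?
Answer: 7291673/365 ≈ 19977.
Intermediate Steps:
s = 2 (s = 4 - 2 = 2)
v(H) = 6 (v(H) = (-2 + 6) + 2 = 4 + 2 = 6)
j(E, R) = 1 (j(E, R) = E/E = 1)
3081/(-1095) + (1110*18)/j(-171, v(8)) = 3081/(-1095) + (1110*18)/1 = 3081*(-1/1095) + 19980*1 = -1027/365 + 19980 = 7291673/365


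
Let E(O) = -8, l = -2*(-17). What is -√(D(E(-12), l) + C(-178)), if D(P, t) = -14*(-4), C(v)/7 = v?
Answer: -I*√1190 ≈ -34.496*I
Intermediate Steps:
l = 34
C(v) = 7*v
D(P, t) = 56
-√(D(E(-12), l) + C(-178)) = -√(56 + 7*(-178)) = -√(56 - 1246) = -√(-1190) = -I*√1190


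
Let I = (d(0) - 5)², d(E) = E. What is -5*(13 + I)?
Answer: -190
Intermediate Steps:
I = 25 (I = (0 - 5)² = (-5)² = 25)
-5*(13 + I) = -5*(13 + 25) = -5*38 = -190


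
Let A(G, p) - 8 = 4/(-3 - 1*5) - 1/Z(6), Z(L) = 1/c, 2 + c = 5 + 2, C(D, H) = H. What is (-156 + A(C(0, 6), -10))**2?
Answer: 94249/4 ≈ 23562.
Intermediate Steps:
c = 5 (c = -2 + (5 + 2) = -2 + 7 = 5)
Z(L) = 1/5
A(G, p) = 5/2 (A(G, p) = 8 + (4/(-3 - 1*5) - 1/1/5) = 8 + (4/(-3 - 5) - 1*5) = 8 + (4/(-8) - 5) = 8 + (4*(-1/8) - 5) = 8 + (-1/2 - 5) = 8 - 11/2 = 5/2)
(-156 + A(C(0, 6), -10))**2 = (-156 + 5/2)**2 = (-307/2)**2 = 94249/4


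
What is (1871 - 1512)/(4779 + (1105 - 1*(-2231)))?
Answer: 359/8115 ≈ 0.044239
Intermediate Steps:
(1871 - 1512)/(4779 + (1105 - 1*(-2231))) = 359/(4779 + (1105 + 2231)) = 359/(4779 + 3336) = 359/8115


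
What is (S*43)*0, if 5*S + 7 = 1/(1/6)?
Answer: 0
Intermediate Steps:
S = -1/5 (S = -7/5 + 1/(5*(1/6)) = -7/5 + (1/5)*6 = -7/5 + 6/5 = -1/5 ≈ -0.20000)
(S*43)*0 = -1/5*43*0 = -43/5*0 = 0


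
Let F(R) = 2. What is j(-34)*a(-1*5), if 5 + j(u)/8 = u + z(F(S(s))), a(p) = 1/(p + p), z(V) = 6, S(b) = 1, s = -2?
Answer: 132/5 ≈ 26.400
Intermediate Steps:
a(p) = 1/(2*p)
j(u) = 8 + 8*u (j(u) = -40 + 8*(u + 6) = -40 + 8*(6 + u) = -40 + (48 + 8*u) = 8 + 8*u)
j(-34)*a(-1*5) = (8 + 8*(-34))*(1/(2*((-1*5)))) = (8 - 272)*((1/2)/(-5)) = -132*(-1)/5 = -264*(-1/10) = 132/5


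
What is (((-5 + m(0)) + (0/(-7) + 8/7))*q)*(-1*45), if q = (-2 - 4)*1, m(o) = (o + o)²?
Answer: -7290/7 ≈ -1041.4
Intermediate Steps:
m(o) = 4*o² (m(o) = (2*o)² = 4*o²)
q = -6 (q = -6*1 = -6)
(((-5 + m(0)) + (0/(-7) + 8/7))*q)*(-1*45) = (((-5 + 4*0²) + (0/(-7) + 8/7))*(-6))*(-1*45) = (((-5 + 4*0) + (0*(-⅐) + 8*(⅐)))*(-6))*(-45) = (((-5 + 0) + (0 + 8/7))*(-6))*(-45) = ((-5 + 8/7)*(-6))*(-45) = -27/7*(-6)*(-45) = (162/7)*(-45) = -7290/7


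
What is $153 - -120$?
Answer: $273$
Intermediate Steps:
$153 - -120 = 153 + 120 = 273$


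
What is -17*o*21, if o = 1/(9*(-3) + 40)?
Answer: -357/13 ≈ -27.462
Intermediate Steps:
o = 1/13 (o = 1/(-27 + 40) = 1/13 ≈ 0.076923)
-17*o*21 = -17*1/13*21 = -17/13*21 = -357/13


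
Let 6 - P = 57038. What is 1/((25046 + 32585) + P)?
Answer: 1/599 ≈ 0.0016694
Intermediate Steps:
P = -57032 (P = 6 - 1*57038 = 6 - 57038 = -57032)
1/((25046 + 32585) + P) = 1/((25046 + 32585) - 57032) = 1/(57631 - 57032) = 1/599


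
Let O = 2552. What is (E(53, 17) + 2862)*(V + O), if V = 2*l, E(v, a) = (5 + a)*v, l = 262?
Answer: 12390128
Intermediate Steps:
E(v, a) = v*(5 + a)
V = 524 (V = 2*262 = 524)
(E(53, 17) + 2862)*(V + O) = (53*(5 + 17) + 2862)*(524 + 2552) = (53*22 + 2862)*3076 = (1166 + 2862)*3076 = 4028*3076 = 12390128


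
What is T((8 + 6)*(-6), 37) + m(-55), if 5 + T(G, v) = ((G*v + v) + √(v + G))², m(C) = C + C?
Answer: 9430879 - 6142*I*√47 ≈ 9.4309e+6 - 42107.0*I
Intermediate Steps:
m(C) = 2*C
T(G, v) = -5 + (v + √(G + v) + G*v)² (T(G, v) = -5 + ((G*v + v) + √(v + G))² = -5 + ((v + G*v) + √(G + v))² = -5 + (v + √(G + v) + G*v)²)
T((8 + 6)*(-6), 37) + m(-55) = (-5 + (37 + √((8 + 6)*(-6) + 37) + ((8 + 6)*(-6))*37)²) + 2*(-55) = (-5 + (37 + √(14*(-6) + 37) + (14*(-6))*37)²) - 110 = (-5 + (37 + √(-84 + 37) - 84*37)²) - 110 = (-5 + (37 + √(-47) - 3108)²) - 110 = (-5 + (37 + I*√47 - 3108)²) - 110 = (-5 + (-3071 + I*√47)²) - 110 = -115 + (-3071 + I*√47)²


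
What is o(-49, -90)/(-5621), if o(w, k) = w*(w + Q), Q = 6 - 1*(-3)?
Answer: -280/803 ≈ -0.34869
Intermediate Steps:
Q = 9 (Q = 6 + 3 = 9)
o(w, k) = w*(9 + w) (o(w, k) = w*(w + 9) = w*(9 + w))
o(-49, -90)/(-5621) = -49*(9 - 49)/(-5621) = -49*(-40)*(-1/5621) = 1960*(-1/5621) = -280/803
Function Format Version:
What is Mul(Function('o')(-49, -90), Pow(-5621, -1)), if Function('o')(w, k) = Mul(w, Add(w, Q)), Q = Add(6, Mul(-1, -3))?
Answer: Rational(-280, 803) ≈ -0.34869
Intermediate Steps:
Q = 9 (Q = Add(6, 3) = 9)
Function('o')(w, k) = Mul(w, Add(9, w)) (Function('o')(w, k) = Mul(w, Add(w, 9)) = Mul(w, Add(9, w)))
Mul(Function('o')(-49, -90), Pow(-5621, -1)) = Mul(Mul(-49, Add(9, -49)), Pow(-5621, -1)) = Mul(Mul(-49, -40), Rational(-1, 5621)) = Mul(1960, Rational(-1, 5621)) = Rational(-280, 803)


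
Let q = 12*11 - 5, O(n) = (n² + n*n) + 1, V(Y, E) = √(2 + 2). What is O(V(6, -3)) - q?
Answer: -118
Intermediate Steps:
V(Y, E) = 2 (V(Y, E) = √4 = 2)
O(n) = 1 + 2*n² (O(n) = (n² + n²) + 1 = 2*n² + 1 = 1 + 2*n²)
q = 127 (q = 132 - 5 = 127)
O(V(6, -3)) - q = (1 + 2*2²) - 1*127 = (1 + 2*4) - 127 = (1 + 8) - 127 = 9 - 127 = -118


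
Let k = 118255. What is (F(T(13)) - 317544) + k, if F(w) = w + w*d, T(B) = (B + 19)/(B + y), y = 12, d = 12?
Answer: -4981809/25 ≈ -1.9927e+5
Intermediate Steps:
T(B) = (19 + B)/(12 + B) (T(B) = (B + 19)/(B + 12) = (19 + B)/(12 + B))
F(w) = 13*w (F(w) = w + w*12 = w + 12*w = 13*w)
(F(T(13)) - 317544) + k = (13*((19 + 13)/(12 + 13)) - 317544) + 118255 = (13*(32/25) - 317544) + 118255 = (416/25 - 317544) + 118255 = -7938184/25 + 118255 = -4981809/25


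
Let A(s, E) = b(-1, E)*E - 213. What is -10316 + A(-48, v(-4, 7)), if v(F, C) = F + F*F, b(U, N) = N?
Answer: -10385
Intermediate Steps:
v(F, C) = F + F**2
A(s, E) = -213 + E**2 (A(s, E) = E*E - 213 = E**2 - 213 = -213 + E**2)
-10316 + A(-48, v(-4, 7)) = -10316 + (-213 + (-4*(1 - 4))**2) = -10316 + (-213 + (-4*(-3))**2) = -10316 + (-213 + 12**2) = -10316 + (-213 + 144) = -10316 - 69 = -10385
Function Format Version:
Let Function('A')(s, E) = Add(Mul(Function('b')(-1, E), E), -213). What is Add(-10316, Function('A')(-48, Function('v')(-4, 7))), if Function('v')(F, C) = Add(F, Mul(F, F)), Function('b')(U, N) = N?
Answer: -10385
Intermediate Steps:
Function('v')(F, C) = Add(F, Pow(F, 2))
Function('A')(s, E) = Add(-213, Pow(E, 2)) (Function('A')(s, E) = Add(Mul(E, E), -213) = Add(Pow(E, 2), -213) = Add(-213, Pow(E, 2)))
Add(-10316, Function('A')(-48, Function('v')(-4, 7))) = Add(-10316, Add(-213, Pow(Mul(-4, Add(1, -4)), 2))) = Add(-10316, Add(-213, Pow(Mul(-4, -3), 2))) = Add(-10316, Add(-213, Pow(12, 2))) = Add(-10316, Add(-213, 144)) = Add(-10316, -69) = -10385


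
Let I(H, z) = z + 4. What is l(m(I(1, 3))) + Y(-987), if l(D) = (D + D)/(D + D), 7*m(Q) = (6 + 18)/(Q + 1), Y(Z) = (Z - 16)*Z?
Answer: 989962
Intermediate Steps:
I(H, z) = 4 + z
Y(Z) = Z*(-16 + Z) (Y(Z) = (-16 + Z)*Z = Z*(-16 + Z))
m(Q) = 24/(7*(1 + Q)) (m(Q) = ((6 + 18)/(Q + 1))/7 = (24/(1 + Q))/7 = 24/(7*(1 + Q)))
l(D) = 1 (l(D) = (2*D)/((2*D)) = (2*D)*(1/(2*D)) = 1)
l(m(I(1, 3))) + Y(-987) = 1 - 987*(-16 - 987) = 1 - 987*(-1003) = 1 + 989961 = 989962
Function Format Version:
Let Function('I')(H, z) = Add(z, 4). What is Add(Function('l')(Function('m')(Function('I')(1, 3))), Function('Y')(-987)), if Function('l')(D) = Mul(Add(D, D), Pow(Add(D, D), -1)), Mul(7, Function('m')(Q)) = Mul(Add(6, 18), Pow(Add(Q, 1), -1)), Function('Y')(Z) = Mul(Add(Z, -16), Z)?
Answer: 989962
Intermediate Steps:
Function('I')(H, z) = Add(4, z)
Function('Y')(Z) = Mul(Z, Add(-16, Z)) (Function('Y')(Z) = Mul(Add(-16, Z), Z) = Mul(Z, Add(-16, Z)))
Function('m')(Q) = Mul(Rational(24, 7), Pow(Add(1, Q), -1)) (Function('m')(Q) = Mul(Rational(1, 7), Mul(Add(6, 18), Pow(Add(Q, 1), -1))) = Mul(Rational(1, 7), Mul(24, Pow(Add(1, Q), -1))) = Mul(Rational(24, 7), Pow(Add(1, Q), -1)))
Function('l')(D) = 1 (Function('l')(D) = Mul(Mul(2, D), Pow(Mul(2, D), -1)) = Mul(Mul(2, D), Mul(Rational(1, 2), Pow(D, -1))) = 1)
Add(Function('l')(Function('m')(Function('I')(1, 3))), Function('Y')(-987)) = Add(1, Mul(-987, Add(-16, -987))) = Add(1, Mul(-987, -1003)) = Add(1, 989961) = 989962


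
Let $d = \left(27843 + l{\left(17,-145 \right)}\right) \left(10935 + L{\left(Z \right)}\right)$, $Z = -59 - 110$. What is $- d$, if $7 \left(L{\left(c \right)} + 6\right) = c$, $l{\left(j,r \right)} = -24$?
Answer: $- \frac{2123535546}{7} \approx -3.0336 \cdot 10^{8}$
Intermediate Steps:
$Z = -169$
$L{\left(c \right)} = -6 + \frac{c}{7}$
$d = \frac{2123535546}{7}$ ($d = \left(27843 - 24\right) \left(10935 + \left(-6 + \frac{1}{7} \left(-169\right)\right)\right) = 27819 \left(10935 - \frac{211}{7}\right) = 27819 \cdot \frac{76334}{7} = \frac{2123535546}{7} \approx 3.0336 \cdot 10^{8}$)
$- d = \left(-1\right) \frac{2123535546}{7} = - \frac{2123535546}{7}$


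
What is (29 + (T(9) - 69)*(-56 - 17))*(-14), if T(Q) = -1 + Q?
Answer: -62748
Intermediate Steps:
(29 + (T(9) - 69)*(-56 - 17))*(-14) = (29 + ((-1 + 9) - 69)*(-56 - 17))*(-14) = (29 + (8 - 69)*(-73))*(-14) = (29 - 61*(-73))*(-14) = (29 + 4453)*(-14) = 4482*(-14) = -62748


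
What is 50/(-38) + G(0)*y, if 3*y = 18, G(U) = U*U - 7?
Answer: -823/19 ≈ -43.316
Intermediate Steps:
G(U) = -7 + U² (G(U) = U² - 7 = -7 + U²)
y = 6 (y = (⅓)*18 = 6)
50/(-38) + G(0)*y = 50/(-38) + (-7 + 0²)*6 = 50*(-1/38) + (-7 + 0)*6 = -25/19 - 7*6 = -25/19 - 42 = -823/19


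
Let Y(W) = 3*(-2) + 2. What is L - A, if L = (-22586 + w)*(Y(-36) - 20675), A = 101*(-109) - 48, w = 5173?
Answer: 360094484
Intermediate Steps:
Y(W) = -4 (Y(W) = -6 + 2 = -4)
A = -11057 (A = -11009 - 48 = -11057)
L = 360083427 (L = (-22586 + 5173)*(-4 - 20675) = -17413*(-20679) = 360083427)
L - A = 360083427 - 1*(-11057) = 360083427 + 11057 = 360094484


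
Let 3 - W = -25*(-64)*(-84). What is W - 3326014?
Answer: -3191611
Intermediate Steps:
W = 134403 (W = 3 - (-25*(-64))*(-84) = 3 - 1600*(-84) = 3 - 1*(-134400) = 3 + 134400 = 134403)
W - 3326014 = 134403 - 3326014 = -3191611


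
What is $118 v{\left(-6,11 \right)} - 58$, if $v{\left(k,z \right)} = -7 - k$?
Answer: $-176$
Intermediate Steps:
$118 v{\left(-6,11 \right)} - 58 = 118 \left(-7 - -6\right) - 58 = 118 \left(-7 + 6\right) - 58 = 118 \left(-1\right) - 58 = -118 - 58 = -176$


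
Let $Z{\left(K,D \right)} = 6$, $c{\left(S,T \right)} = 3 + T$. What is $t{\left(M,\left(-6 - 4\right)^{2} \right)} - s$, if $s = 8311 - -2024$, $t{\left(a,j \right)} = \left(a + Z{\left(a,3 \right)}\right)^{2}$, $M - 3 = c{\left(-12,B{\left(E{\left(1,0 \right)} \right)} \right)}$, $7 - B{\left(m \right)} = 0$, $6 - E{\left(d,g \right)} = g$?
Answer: $-9974$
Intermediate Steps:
$E{\left(d,g \right)} = 6 - g$
$B{\left(m \right)} = 7$ ($B{\left(m \right)} = 7 - 0 = 7 + 0 = 7$)
$M = 13$ ($M = 3 + \left(3 + 7\right) = 3 + 10 = 13$)
$t{\left(a,j \right)} = \left(6 + a\right)^{2}$ ($t{\left(a,j \right)} = \left(a + 6\right)^{2} = \left(6 + a\right)^{2}$)
$s = 10335$ ($s = 8311 + 2024 = 10335$)
$t{\left(M,\left(-6 - 4\right)^{2} \right)} - s = \left(6 + 13\right)^{2} - 10335 = 19^{2} - 10335 = 361 - 10335 = -9974$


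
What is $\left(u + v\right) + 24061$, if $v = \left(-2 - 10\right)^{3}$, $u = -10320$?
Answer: $12013$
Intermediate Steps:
$v = -1728$ ($v = \left(-2 - 10\right)^{3} = \left(-12\right)^{3} = -1728$)
$\left(u + v\right) + 24061 = \left(-10320 - 1728\right) + 24061 = -12048 + 24061 = 12013$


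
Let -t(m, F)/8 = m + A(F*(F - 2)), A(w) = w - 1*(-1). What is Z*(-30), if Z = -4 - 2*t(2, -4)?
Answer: -12840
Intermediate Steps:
A(w) = 1 + w (A(w) = w + 1 = 1 + w)
t(m, F) = -8 - 8*m - 8*F*(-2 + F) (t(m, F) = -8*(m + (1 + F*(F - 2))) = -8*(m + (1 + F*(-2 + F))) = -8*(1 + m + F*(-2 + F)) = -8 - 8*m - 8*F*(-2 + F))
Z = 428 (Z = -4 - 2*(-8 - 8*2 - 8*(-4)*(-2 - 4)) = -4 - 2*(-8 - 16 - 8*(-4)*(-6)) = -4 - 2*(-8 - 16 - 192) = -4 - 2*(-216) = -4 + 432 = 428)
Z*(-30) = 428*(-30) = -12840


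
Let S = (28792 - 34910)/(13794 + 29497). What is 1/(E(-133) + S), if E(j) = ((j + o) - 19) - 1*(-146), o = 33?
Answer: 43291/1162739 ≈ 0.037232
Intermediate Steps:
S = -6118/43291 ≈ -0.14132
E(j) = 160 + j (E(j) = ((j + 33) - 19) - 1*(-146) = ((33 + j) - 19) + 146 = (14 + j) + 146 = 160 + j)
1/(E(-133) + S) = 1/((160 - 133) - 6118/43291) = 1/(27 - 6118/43291) = 1/(1162739/43291) = 43291/1162739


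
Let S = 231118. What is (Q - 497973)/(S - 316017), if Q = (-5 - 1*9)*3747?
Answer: 550431/84899 ≈ 6.4834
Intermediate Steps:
Q = -52458 (Q = (-5 - 9)*3747 = -14*3747 = -52458)
(Q - 497973)/(S - 316017) = (-52458 - 497973)/(231118 - 316017) = -550431/(-84899) = -550431*(-1/84899) = 550431/84899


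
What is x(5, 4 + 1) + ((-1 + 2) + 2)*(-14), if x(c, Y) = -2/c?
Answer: -212/5 ≈ -42.400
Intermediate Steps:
x(5, 4 + 1) + ((-1 + 2) + 2)*(-14) = -2/5 + ((-1 + 2) + 2)*(-14) = -2*⅕ + (1 + 2)*(-14) = -⅖ + 3*(-14) = -⅖ - 42 = -212/5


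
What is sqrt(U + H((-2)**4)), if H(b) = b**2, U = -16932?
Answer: 2*I*sqrt(4169) ≈ 129.14*I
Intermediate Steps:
sqrt(U + H((-2)**4)) = sqrt(-16932 + ((-2)**4)**2) = sqrt(-16932 + 16**2) = sqrt(-16932 + 256) = sqrt(-16676) = 2*I*sqrt(4169)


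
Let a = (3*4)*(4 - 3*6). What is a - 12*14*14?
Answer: -2520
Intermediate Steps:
a = -168 (a = 12*(4 - 18) = 12*(-14) = -168)
a - 12*14*14 = -168 - 12*14*14 = -168 - 168*14 = -168 - 1*2352 = -168 - 2352 = -2520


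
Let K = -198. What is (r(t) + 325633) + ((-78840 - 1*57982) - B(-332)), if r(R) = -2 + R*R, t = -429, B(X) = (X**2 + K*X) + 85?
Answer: 196805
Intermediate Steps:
B(X) = 85 + X**2 - 198*X (B(X) = (X**2 - 198*X) + 85 = 85 + X**2 - 198*X)
r(R) = -2 + R**2
(r(t) + 325633) + ((-78840 - 1*57982) - B(-332)) = ((-2 + (-429)**2) + 325633) + ((-78840 - 1*57982) - (85 + (-332)**2 - 198*(-332))) = ((-2 + 184041) + 325633) + ((-78840 - 57982) - (85 + 110224 + 65736)) = (184039 + 325633) + (-136822 - 1*176045) = 509672 + (-136822 - 176045) = 509672 - 312867 = 196805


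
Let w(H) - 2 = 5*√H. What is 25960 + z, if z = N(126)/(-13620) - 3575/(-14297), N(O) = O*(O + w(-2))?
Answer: 421240228657/16227095 - 21*I*√2/454 ≈ 25959.0 - 0.065415*I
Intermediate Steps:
w(H) = 2 + 5*√H
N(O) = O*(2 + O + 5*I*√2) (N(O) = O*(O + (2 + 5*√(-2))) = O*(O + (2 + 5*(I*√2))) = O*(O + (2 + 5*I*√2)) = O*(2 + O + 5*I*√2))
z = -15157543/16227095 - 21*I*√2/454 (z = (126*(2 + 126 + 5*I*√2))/(-13620) - 3575/(-14297) = (126*(128 + 5*I*√2))*(-1/13620) - 3575*(-1/14297) = (16128 + 630*I*√2)*(-1/13620) + 3575/14297 = (-1344/1135 - 21*I*√2/454) + 3575/14297 = -15157543/16227095 - 21*I*√2/454 ≈ -0.93409 - 0.065415*I)
25960 + z = 25960 + (-15157543/16227095 - 21*I*√2/454) = 421240228657/16227095 - 21*I*√2/454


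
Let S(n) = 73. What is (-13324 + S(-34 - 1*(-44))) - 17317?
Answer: -30568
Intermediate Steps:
(-13324 + S(-34 - 1*(-44))) - 17317 = (-13324 + 73) - 17317 = -13251 - 17317 = -30568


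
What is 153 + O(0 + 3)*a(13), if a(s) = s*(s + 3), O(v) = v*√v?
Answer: 153 + 624*√3 ≈ 1233.8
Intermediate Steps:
O(v) = v^(3/2)
a(s) = s*(3 + s)
153 + O(0 + 3)*a(13) = 153 + (0 + 3)^(3/2)*(13*(3 + 13)) = 153 + 3^(3/2)*(13*16) = 153 + (3*√3)*208 = 153 + 624*√3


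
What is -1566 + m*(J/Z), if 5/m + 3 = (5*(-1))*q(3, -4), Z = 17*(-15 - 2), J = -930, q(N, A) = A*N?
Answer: -8597356/5491 ≈ -1565.7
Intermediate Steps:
Z = -289 (Z = 17*(-17) = -289)
m = 5/57 (m = 5/(-3 + (5*(-1))*(-4*3)) = 5/(-3 - 5*(-12)) = 5/(-3 + 60) = 5/57 ≈ 0.087719)
-1566 + m*(J/Z) = -1566 + 5*(-930/(-289))/57 = -1566 + 5*(-930*(-1/289))/57 = -1566 + (5/57)*(930/289) = -1566 + 1550/5491 = -8597356/5491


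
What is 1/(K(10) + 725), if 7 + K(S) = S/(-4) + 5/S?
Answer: 1/716 ≈ 0.0013966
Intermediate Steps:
K(S) = -7 + 5/S - S/4 (K(S) = -7 + (S/(-4) + 5/S) = -7 + (S*(-¼) + 5/S) = -7 + (-S/4 + 5/S) = -7 + (5/S - S/4) = -7 + 5/S - S/4)
1/(K(10) + 725) = 1/((-7 + 5/10 - ¼*10) + 725) = 1/((-7 + 5*(⅒) - 5/2) + 725) = 1/((-7 + ½ - 5/2) + 725) = 1/(-9 + 725) = 1/716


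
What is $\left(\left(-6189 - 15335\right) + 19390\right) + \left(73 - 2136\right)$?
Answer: $-4197$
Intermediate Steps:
$\left(\left(-6189 - 15335\right) + 19390\right) + \left(73 - 2136\right) = \left(-21524 + 19390\right) + \left(73 - 2136\right) = -2134 - 2063 = -4197$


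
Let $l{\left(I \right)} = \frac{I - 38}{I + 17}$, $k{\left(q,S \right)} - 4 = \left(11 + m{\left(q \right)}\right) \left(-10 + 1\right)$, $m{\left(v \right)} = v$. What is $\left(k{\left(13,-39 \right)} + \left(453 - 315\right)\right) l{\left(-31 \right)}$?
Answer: $- \frac{2553}{7} \approx -364.71$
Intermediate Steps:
$k{\left(q,S \right)} = -95 - 9 q$ ($k{\left(q,S \right)} = 4 + \left(11 + q\right) \left(-10 + 1\right) = 4 + \left(11 + q\right) \left(-9\right) = 4 - \left(99 + 9 q\right) = -95 - 9 q$)
$l{\left(I \right)} = \frac{-38 + I}{17 + I}$
$\left(k{\left(13,-39 \right)} + \left(453 - 315\right)\right) l{\left(-31 \right)} = \left(\left(-95 - 117\right) + \left(453 - 315\right)\right) \frac{-38 - 31}{17 - 31} = \left(\left(-95 - 117\right) + 138\right) \frac{1}{-14} \left(-69\right) = \left(-212 + 138\right) \left(\left(- \frac{1}{14}\right) \left(-69\right)\right) = \left(-74\right) \frac{69}{14} = - \frac{2553}{7}$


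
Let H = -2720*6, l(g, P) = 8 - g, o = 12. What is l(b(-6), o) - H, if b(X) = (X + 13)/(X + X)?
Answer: 195943/12 ≈ 16329.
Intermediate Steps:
b(X) = (13 + X)/(2*X) (b(X) = (13 + X)/((2*X)) = (13 + X)*(1/(2*X)) = (13 + X)/(2*X))
H = -16320 (H = -10*1632 = -16320)
l(b(-6), o) - H = (8 - (13 - 6)/(2*(-6))) - 1*(-16320) = (8 - (-1)*7/(2*6)) + 16320 = (8 - 1*(-7/12)) + 16320 = (8 + 7/12) + 16320 = 103/12 + 16320 = 195943/12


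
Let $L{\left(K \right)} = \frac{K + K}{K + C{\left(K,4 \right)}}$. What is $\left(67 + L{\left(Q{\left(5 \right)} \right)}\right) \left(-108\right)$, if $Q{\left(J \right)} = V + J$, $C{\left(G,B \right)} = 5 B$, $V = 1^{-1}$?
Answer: $- \frac{94716}{13} \approx -7285.8$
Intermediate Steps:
$V = 1$
$Q{\left(J \right)} = 1 + J$
$L{\left(K \right)} = \frac{2 K}{20 + K}$ ($L{\left(K \right)} = \frac{K + K}{K + 5 \cdot 4} = \frac{2 K}{K + 20} = \frac{2 K}{20 + K}$)
$\left(67 + L{\left(Q{\left(5 \right)} \right)}\right) \left(-108\right) = \left(67 + \frac{2 \left(1 + 5\right)}{20 + \left(1 + 5\right)}\right) \left(-108\right) = \left(67 + 2 \cdot 6 \frac{1}{20 + 6}\right) \left(-108\right) = \left(67 + 2 \cdot 6 \cdot \frac{1}{26}\right) \left(-108\right) = \left(67 + \frac{6}{13}\right) \left(-108\right) = \frac{877}{13} \left(-108\right) = - \frac{94716}{13}$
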